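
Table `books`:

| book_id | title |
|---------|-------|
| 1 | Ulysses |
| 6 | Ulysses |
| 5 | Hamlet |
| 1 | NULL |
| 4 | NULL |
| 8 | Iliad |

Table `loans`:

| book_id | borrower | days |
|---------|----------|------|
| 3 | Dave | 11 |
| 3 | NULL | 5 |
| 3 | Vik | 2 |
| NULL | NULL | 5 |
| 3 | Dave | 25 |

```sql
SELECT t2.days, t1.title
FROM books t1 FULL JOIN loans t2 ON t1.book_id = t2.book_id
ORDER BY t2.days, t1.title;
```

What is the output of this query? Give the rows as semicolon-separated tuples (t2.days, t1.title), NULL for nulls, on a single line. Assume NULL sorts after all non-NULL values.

FULL OUTER JOIN keeps every row from both sides; unmatched rows get NULL for the other side's columns.
Matching on t1.book_id = t2.book_id. A NULL in a compared column never satisfies the condition.
- t1[0] book_id=1 → no match; kept with NULLs on the t2 side.
- t1[1] book_id=6 → no match; kept with NULLs on the t2 side.
- t1[2] book_id=5 → no match; kept with NULLs on the t2 side.
- t1[3] book_id=1 → no match; kept with NULLs on the t2 side.
- t1[4] book_id=4 → no match; kept with NULLs on the t2 side.
- t1[5] book_id=8 → no match; kept with NULLs on the t2 side.
- 5 t2 row(s) had no t1 match → kept, t1 columns NULL.

(2, NULL); (5, NULL); (5, NULL); (11, NULL); (25, NULL); (NULL, Hamlet); (NULL, Iliad); (NULL, Ulysses); (NULL, Ulysses); (NULL, NULL); (NULL, NULL)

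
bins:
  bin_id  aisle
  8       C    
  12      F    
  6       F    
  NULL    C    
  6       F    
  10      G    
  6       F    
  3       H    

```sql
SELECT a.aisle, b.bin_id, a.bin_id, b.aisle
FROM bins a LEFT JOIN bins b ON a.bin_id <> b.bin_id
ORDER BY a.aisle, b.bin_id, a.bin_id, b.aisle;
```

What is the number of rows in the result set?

37

LEFT JOIN keeps every row from `bins a`; unmatched rows get NULL for `bins b`'s columns.
Matching on a.bin_id <> b.bin_id. A NULL in a compared column never satisfies the condition.
- bin_id=8: 6 matching b row(s), so 6 row(s) emitted.
- bin_id=12: 6 matching b row(s), so 6 row(s) emitted.
- bin_id=6: 4 matching b row(s), so 4 row(s) emitted.
- bin_id=NULL: no b row matches, row kept with b columns NULL.
- bin_id=6: 4 matching b row(s), so 4 row(s) emitted.
- bin_id=10: 6 matching b row(s), so 6 row(s) emitted.
- bin_id=6: 4 matching b row(s), so 4 row(s) emitted.
- bin_id=3: 6 matching b row(s), so 6 row(s) emitted.
Total: 36 matched + 1 padded = 37 rows.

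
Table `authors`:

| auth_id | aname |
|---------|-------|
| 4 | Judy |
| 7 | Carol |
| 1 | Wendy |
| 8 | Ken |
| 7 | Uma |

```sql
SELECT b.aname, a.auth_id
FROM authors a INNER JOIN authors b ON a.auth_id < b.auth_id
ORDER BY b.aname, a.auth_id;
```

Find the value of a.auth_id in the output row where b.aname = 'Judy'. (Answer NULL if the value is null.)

INNER JOIN keeps only pairs where the ON condition holds.
Matching on a.auth_id < b.auth_id.
- a row (auth_id=4): matches 3 b row(s) → 3 output row(s).
- a row (auth_id=7): matches 1 b row(s) → 1 output row(s).
- a row (auth_id=1): matches 4 b row(s) → 4 output row(s).
- a row (auth_id=8): no match → dropped.
- a row (auth_id=7): matches 1 b row(s) → 1 output row(s).

1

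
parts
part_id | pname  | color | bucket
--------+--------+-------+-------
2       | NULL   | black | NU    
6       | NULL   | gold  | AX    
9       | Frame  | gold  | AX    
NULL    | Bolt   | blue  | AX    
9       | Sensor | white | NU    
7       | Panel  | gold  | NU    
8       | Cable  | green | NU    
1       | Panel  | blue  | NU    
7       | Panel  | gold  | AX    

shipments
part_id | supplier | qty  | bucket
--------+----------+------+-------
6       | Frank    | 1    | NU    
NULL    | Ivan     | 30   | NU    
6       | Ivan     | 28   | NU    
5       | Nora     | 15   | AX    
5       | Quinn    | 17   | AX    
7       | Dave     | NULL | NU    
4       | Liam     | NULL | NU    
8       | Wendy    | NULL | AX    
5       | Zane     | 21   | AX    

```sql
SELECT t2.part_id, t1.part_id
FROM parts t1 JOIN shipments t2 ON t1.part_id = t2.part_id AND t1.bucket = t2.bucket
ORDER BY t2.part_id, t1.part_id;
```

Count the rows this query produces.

1

INNER JOIN keeps only pairs where the ON condition holds.
Matching on t1.part_id = t2.part_id AND t1.bucket = t2.bucket. A NULL in a compared column never satisfies the condition.
Matched pairs: 1.
Total: 1 rows.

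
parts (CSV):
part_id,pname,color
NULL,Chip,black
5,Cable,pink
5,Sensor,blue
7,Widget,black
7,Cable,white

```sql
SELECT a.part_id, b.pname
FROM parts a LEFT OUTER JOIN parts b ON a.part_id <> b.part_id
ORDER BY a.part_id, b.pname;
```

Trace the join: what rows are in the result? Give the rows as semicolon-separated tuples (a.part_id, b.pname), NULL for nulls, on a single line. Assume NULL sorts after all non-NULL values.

LEFT JOIN keeps every row from `parts a`; unmatched rows get NULL for `parts b`'s columns.
Matching on a.part_id <> b.part_id. A NULL in a compared column never satisfies the condition.
- a[0] part_id=NULL → no match; kept with NULLs on the b side.
- a[1] part_id=5 → 2 match(es) in b → 2 row(s).
- a[2] part_id=5 → 2 match(es) in b → 2 row(s).
- a[3] part_id=7 → 2 match(es) in b → 2 row(s).
- a[4] part_id=7 → 2 match(es) in b → 2 row(s).
After projecting and ordering:
a.part_id | b.pname
5 | Cable
5 | Cable
5 | Widget
5 | Widget
7 | Cable
7 | Cable
7 | Sensor
7 | Sensor
NULL | NULL

(5, Cable); (5, Cable); (5, Widget); (5, Widget); (7, Cable); (7, Cable); (7, Sensor); (7, Sensor); (NULL, NULL)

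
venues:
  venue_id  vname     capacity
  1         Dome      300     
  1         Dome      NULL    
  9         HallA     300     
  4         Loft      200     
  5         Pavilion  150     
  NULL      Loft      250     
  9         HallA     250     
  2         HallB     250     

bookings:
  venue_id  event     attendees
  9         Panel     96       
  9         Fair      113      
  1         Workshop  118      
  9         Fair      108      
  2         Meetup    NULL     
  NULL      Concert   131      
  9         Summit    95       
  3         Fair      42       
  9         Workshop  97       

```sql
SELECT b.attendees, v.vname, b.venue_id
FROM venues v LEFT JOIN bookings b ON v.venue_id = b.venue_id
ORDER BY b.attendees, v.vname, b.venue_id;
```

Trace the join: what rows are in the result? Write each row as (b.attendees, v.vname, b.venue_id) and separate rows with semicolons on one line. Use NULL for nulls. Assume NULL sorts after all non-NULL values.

(95, HallA, 9); (95, HallA, 9); (96, HallA, 9); (96, HallA, 9); (97, HallA, 9); (97, HallA, 9); (108, HallA, 9); (108, HallA, 9); (113, HallA, 9); (113, HallA, 9); (118, Dome, 1); (118, Dome, 1); (NULL, HallB, 2); (NULL, Loft, NULL); (NULL, Loft, NULL); (NULL, Pavilion, NULL)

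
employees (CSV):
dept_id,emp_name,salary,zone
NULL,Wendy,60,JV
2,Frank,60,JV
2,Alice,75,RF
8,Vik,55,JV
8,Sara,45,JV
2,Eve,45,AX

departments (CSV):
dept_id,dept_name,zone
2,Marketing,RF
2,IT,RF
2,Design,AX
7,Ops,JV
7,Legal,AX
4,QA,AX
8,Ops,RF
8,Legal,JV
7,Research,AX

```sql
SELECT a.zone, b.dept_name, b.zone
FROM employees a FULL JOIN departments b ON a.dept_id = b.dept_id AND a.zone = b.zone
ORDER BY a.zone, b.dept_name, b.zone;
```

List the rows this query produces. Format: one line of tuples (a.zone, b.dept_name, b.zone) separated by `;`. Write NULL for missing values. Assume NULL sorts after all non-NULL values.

(AX, Design, AX); (JV, Legal, JV); (JV, Legal, JV); (JV, NULL, NULL); (JV, NULL, NULL); (RF, IT, RF); (RF, Marketing, RF); (NULL, Legal, AX); (NULL, Ops, JV); (NULL, Ops, RF); (NULL, QA, AX); (NULL, Research, AX)

FULL OUTER JOIN keeps every row from both sides; unmatched rows get NULL for the other side's columns.
Matching on a.dept_id = b.dept_id AND a.zone = b.zone. A NULL in a compared column never satisfies the condition.
- a row (dept_id=NULL, zone=JV): no match → kept, b columns NULL.
- a row (dept_id=2, zone=JV): no match → kept, b columns NULL.
- a row (dept_id=2, zone=RF): matches 2 b row(s) → 2 output row(s).
- a row (dept_id=8, zone=JV): matches 1 b row(s) → 1 output row(s).
- a row (dept_id=8, zone=JV): matches 1 b row(s) → 1 output row(s).
- a row (dept_id=2, zone=AX): matches 1 b row(s) → 1 output row(s).
- plus 5 unmatched b row(s), each kept with NULL a columns.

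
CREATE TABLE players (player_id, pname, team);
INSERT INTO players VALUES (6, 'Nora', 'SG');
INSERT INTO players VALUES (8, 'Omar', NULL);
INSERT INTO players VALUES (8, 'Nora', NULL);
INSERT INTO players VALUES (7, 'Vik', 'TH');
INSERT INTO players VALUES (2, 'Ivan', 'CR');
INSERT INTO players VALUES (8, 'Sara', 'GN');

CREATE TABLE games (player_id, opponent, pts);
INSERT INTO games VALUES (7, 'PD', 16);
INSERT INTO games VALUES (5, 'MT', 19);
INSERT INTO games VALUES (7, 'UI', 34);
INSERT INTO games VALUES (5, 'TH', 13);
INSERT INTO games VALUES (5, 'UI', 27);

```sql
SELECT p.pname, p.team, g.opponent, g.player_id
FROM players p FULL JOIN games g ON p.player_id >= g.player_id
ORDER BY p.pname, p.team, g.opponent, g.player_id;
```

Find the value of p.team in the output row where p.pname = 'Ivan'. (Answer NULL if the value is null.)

FULL OUTER JOIN keeps every row from both sides; unmatched rows get NULL for the other side's columns.
Matching on p.player_id >= g.player_id.
- p (player_id=6) pairs with 3 row(s) of g.
- p (player_id=8) pairs with 5 row(s) of g.
- p (player_id=8) pairs with 5 row(s) of g.
- p (player_id=7) pairs with 5 row(s) of g.
- p (player_id=2) has no partner → padded with NULL.
- p (player_id=8) pairs with 5 row(s) of g.

CR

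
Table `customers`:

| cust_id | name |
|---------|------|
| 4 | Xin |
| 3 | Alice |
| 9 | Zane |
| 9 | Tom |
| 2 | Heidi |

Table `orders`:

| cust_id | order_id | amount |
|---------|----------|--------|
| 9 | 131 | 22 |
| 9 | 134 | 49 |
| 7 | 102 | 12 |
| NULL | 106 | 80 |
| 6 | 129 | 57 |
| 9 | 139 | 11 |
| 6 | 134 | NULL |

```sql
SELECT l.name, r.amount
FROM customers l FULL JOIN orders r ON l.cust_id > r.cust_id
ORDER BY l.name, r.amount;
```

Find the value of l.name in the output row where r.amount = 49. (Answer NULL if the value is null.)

FULL OUTER JOIN keeps every row from both sides; unmatched rows get NULL for the other side's columns.
Matching on l.cust_id > r.cust_id. A NULL in a compared column never satisfies the condition.
Matched pairs: 6; unmatched l rows kept: 3; unmatched r rows kept: 4.

NULL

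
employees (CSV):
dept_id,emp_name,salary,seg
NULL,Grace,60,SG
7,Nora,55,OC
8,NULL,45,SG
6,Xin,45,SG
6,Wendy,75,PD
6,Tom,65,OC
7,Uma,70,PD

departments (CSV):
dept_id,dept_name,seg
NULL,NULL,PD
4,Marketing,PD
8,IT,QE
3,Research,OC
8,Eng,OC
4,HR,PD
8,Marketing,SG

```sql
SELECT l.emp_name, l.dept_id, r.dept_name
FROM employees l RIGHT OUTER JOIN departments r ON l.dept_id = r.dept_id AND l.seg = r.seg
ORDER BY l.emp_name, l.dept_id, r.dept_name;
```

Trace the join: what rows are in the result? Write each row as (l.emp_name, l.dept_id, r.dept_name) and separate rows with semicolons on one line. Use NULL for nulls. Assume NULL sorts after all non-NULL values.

(NULL, 8, Marketing); (NULL, NULL, Eng); (NULL, NULL, HR); (NULL, NULL, IT); (NULL, NULL, Marketing); (NULL, NULL, Research); (NULL, NULL, NULL)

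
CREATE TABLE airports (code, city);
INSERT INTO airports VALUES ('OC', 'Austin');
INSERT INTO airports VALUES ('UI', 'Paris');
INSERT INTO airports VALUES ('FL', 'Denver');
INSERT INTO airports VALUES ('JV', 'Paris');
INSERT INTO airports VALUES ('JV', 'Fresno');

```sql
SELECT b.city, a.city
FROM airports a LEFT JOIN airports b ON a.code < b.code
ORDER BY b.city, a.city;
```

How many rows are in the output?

10

LEFT JOIN keeps every row from `airports a`; unmatched rows get NULL for `airports b`'s columns.
Matching on a.code < b.code.
- a row (code=OC): matches 1 b row(s) → 1 output row(s).
- a row (code=UI): no match → kept, b columns NULL.
- a row (code=FL): matches 4 b row(s) → 4 output row(s).
- a row (code=JV): matches 2 b row(s) → 2 output row(s).
- a row (code=JV): matches 2 b row(s) → 2 output row(s).
Total: 9 matched + 1 padded = 10 rows.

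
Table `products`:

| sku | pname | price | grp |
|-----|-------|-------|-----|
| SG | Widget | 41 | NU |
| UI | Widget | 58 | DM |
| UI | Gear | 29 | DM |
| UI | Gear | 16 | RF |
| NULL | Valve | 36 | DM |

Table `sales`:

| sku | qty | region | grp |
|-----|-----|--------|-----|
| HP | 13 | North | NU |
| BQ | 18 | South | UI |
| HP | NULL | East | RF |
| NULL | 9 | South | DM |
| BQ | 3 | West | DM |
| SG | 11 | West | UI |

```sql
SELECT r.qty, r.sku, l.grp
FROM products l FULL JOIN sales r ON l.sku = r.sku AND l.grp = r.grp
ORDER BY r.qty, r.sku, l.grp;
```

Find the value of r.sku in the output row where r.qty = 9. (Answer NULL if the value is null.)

FULL OUTER JOIN keeps every row from both sides; unmatched rows get NULL for the other side's columns.
Matching on l.sku = r.sku AND l.grp = r.grp. A NULL in a compared column never satisfies the condition.
Matched pairs: 0; unmatched l rows kept: 5; unmatched r rows kept: 6.

NULL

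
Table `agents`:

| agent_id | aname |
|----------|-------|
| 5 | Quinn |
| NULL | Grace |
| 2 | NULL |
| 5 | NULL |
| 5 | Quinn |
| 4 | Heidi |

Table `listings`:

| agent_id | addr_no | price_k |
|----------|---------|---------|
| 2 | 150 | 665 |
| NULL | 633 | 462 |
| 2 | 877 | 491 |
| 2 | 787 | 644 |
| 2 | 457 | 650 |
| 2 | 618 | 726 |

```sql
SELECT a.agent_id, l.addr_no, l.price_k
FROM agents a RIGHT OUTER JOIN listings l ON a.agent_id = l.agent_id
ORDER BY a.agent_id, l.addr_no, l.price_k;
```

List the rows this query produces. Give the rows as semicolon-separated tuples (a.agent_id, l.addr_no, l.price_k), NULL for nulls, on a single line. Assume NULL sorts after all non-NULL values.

RIGHT JOIN keeps every row from `listings`; unmatched rows get NULL for `agents`'s columns.
Matching on a.agent_id = l.agent_id. A NULL in a compared column never satisfies the condition.
- a (agent_id=5) has no partner in l.
- a (agent_id=NULL) has no partner in l.
- a (agent_id=2) pairs with 5 row(s) of l.
- a (agent_id=5) has no partner in l.
- a (agent_id=5) has no partner in l.
- a (agent_id=4) has no partner in l.
- plus 1 unmatched l row(s), each kept with NULL a columns.
After projecting and ordering:
a.agent_id | l.addr_no | l.price_k
2 | 150 | 665
2 | 457 | 650
2 | 618 | 726
2 | 787 | 644
2 | 877 | 491
NULL | 633 | 462

(2, 150, 665); (2, 457, 650); (2, 618, 726); (2, 787, 644); (2, 877, 491); (NULL, 633, 462)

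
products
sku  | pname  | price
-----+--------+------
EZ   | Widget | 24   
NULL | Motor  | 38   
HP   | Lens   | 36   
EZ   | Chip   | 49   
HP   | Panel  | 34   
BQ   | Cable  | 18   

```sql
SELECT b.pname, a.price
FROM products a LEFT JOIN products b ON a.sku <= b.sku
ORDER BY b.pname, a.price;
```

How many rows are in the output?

18

LEFT JOIN keeps every row from `products a`; unmatched rows get NULL for `products b`'s columns.
Matching on a.sku <= b.sku. A NULL in a compared column never satisfies the condition.
Matched pairs: 17; unmatched a rows kept: 1.
Total: 17 matched + 1 padded = 18 rows.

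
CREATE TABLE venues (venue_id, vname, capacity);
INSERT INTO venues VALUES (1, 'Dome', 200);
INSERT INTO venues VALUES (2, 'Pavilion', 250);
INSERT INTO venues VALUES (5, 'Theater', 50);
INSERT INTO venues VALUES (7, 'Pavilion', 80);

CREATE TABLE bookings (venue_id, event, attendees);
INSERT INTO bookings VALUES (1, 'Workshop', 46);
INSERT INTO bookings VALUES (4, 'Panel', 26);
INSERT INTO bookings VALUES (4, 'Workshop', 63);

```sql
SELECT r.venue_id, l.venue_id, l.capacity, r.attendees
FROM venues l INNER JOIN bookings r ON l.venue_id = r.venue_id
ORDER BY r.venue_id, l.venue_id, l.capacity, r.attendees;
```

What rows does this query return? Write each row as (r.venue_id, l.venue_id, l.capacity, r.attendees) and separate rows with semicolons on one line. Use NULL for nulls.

(1, 1, 200, 46)

INNER JOIN keeps only pairs where the ON condition holds.
Matching on l.venue_id = r.venue_id.
Matched pairs: 1.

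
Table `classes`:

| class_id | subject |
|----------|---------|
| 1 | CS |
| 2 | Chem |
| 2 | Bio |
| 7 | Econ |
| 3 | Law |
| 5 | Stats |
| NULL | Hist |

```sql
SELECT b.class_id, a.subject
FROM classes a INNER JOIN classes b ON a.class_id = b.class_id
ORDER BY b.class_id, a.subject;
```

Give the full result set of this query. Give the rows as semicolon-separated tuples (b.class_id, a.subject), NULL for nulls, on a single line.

INNER JOIN keeps only pairs where the ON condition holds.
Matching on a.class_id = b.class_id. A NULL in a compared column never satisfies the condition.
- a (class_id=1) pairs with 1 row(s) of b.
- a (class_id=2) pairs with 2 row(s) of b.
- a (class_id=2) pairs with 2 row(s) of b.
- a (class_id=7) pairs with 1 row(s) of b.
- a (class_id=3) pairs with 1 row(s) of b.
- a (class_id=5) pairs with 1 row(s) of b.
- a (class_id=NULL) has no partner → excluded.
After projecting and ordering:
b.class_id | a.subject
1 | CS
2 | Bio
2 | Bio
2 | Chem
2 | Chem
3 | Law
5 | Stats
7 | Econ

(1, CS); (2, Bio); (2, Bio); (2, Chem); (2, Chem); (3, Law); (5, Stats); (7, Econ)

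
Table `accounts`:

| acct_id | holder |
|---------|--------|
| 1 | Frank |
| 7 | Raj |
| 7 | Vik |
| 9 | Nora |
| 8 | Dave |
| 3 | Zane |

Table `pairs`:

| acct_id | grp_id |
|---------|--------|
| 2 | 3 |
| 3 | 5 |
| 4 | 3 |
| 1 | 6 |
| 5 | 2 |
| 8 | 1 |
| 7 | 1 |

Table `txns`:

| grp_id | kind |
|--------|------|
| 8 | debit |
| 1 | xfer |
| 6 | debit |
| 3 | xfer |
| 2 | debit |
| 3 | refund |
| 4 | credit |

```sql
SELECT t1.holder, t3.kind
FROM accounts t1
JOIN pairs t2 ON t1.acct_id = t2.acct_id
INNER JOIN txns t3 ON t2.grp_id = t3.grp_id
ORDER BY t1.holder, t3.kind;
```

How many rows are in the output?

4

Step 1 — t1 INNER JOIN t2 on acct_id → 5 row(s).
Then INNER JOIN `txns t3` on grp_id: keep only rows whose t2.grp_id appears in t3.
Result: 4 row(s).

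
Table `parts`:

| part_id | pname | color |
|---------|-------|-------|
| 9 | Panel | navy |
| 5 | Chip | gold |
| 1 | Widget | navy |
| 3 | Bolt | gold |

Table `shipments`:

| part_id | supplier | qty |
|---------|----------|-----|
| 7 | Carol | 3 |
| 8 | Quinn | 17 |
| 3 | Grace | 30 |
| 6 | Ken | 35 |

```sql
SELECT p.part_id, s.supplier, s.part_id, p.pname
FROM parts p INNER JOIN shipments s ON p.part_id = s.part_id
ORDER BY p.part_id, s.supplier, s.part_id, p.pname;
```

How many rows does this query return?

1

INNER JOIN keeps only pairs where the ON condition holds.
Matching on p.part_id = s.part_id.
Matched pairs: 1.
Total: 1 rows.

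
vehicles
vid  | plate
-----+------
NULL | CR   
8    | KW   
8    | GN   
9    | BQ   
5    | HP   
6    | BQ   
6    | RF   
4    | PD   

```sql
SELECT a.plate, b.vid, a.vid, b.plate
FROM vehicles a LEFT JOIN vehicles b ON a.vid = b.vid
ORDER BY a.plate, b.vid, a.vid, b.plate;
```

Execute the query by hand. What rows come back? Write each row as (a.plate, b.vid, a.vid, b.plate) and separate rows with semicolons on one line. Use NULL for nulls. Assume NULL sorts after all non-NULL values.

(BQ, 6, 6, BQ); (BQ, 6, 6, RF); (BQ, 9, 9, BQ); (CR, NULL, NULL, NULL); (GN, 8, 8, GN); (GN, 8, 8, KW); (HP, 5, 5, HP); (KW, 8, 8, GN); (KW, 8, 8, KW); (PD, 4, 4, PD); (RF, 6, 6, BQ); (RF, 6, 6, RF)

LEFT JOIN keeps every row from `vehicles a`; unmatched rows get NULL for `vehicles b`'s columns.
Matching on a.vid = b.vid. A NULL in a compared column never satisfies the condition.
Matched pairs: 11; unmatched a rows kept: 1.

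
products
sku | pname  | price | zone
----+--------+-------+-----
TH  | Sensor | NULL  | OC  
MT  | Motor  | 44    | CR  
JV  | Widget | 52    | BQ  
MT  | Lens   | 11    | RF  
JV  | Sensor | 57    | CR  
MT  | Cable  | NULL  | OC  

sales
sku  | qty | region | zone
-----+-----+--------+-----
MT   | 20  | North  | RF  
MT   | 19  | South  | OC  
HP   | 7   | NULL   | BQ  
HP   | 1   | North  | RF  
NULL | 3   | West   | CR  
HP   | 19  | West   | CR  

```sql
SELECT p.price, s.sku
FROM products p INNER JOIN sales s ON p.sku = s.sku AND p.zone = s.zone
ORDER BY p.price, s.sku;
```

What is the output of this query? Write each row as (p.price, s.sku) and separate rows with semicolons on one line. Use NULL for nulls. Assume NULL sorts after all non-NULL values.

(11, MT); (NULL, MT)

INNER JOIN keeps only pairs where the ON condition holds.
Matching on p.sku = s.sku AND p.zone = s.zone. A NULL in a compared column never satisfies the condition.
- sku=TH, zone=OC: no matching s row, dropped.
- sku=MT, zone=CR: no matching s row, dropped.
- sku=JV, zone=BQ: no matching s row, dropped.
- sku=MT, zone=RF: 1 matching s row(s), so 1 row(s) emitted.
- sku=JV, zone=CR: no matching s row, dropped.
- sku=MT, zone=OC: 1 matching s row(s), so 1 row(s) emitted.
After projecting and ordering:
p.price | s.sku
11 | MT
NULL | MT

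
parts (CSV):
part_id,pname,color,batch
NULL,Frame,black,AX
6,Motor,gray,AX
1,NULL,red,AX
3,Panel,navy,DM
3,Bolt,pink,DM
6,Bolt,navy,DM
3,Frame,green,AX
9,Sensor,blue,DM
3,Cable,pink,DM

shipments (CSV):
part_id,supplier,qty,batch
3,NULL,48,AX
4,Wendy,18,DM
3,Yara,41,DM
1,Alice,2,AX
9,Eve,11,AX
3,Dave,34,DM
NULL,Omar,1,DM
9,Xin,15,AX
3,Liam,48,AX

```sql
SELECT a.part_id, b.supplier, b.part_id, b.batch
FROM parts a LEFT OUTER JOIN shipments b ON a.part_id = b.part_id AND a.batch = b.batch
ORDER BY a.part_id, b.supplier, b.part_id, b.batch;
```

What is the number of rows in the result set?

13

LEFT JOIN keeps every row from `parts`; unmatched rows get NULL for `shipments`'s columns.
Matching on a.part_id = b.part_id AND a.batch = b.batch. A NULL in a compared column never satisfies the condition.
- part_id=NULL, batch=AX: no b row matches, row kept with b columns NULL.
- part_id=6, batch=AX: no b row matches, row kept with b columns NULL.
- part_id=1, batch=AX: 1 matching b row(s), so 1 row(s) emitted.
- part_id=3, batch=DM: 2 matching b row(s), so 2 row(s) emitted.
- part_id=3, batch=DM: 2 matching b row(s), so 2 row(s) emitted.
- part_id=6, batch=DM: no b row matches, row kept with b columns NULL.
- part_id=3, batch=AX: 2 matching b row(s), so 2 row(s) emitted.
- part_id=9, batch=DM: no b row matches, row kept with b columns NULL.
- part_id=3, batch=DM: 2 matching b row(s), so 2 row(s) emitted.
Total: 9 matched + 4 padded = 13 rows.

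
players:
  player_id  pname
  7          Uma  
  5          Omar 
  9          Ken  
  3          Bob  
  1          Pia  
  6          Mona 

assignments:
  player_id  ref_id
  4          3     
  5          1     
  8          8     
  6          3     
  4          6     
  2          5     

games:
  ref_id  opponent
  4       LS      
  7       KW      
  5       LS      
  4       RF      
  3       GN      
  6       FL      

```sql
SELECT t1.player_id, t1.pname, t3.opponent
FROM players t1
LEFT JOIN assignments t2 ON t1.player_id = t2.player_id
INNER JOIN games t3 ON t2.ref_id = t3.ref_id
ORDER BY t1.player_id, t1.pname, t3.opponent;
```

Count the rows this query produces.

Joins associate left-to-right: players LEFT JOIN assignments on player_id gives 6 intermediate row(s).
Then INNER JOIN `games t3` on ref_id: keep only rows whose t2.ref_id appears in t3.
Result: 1 row(s).

1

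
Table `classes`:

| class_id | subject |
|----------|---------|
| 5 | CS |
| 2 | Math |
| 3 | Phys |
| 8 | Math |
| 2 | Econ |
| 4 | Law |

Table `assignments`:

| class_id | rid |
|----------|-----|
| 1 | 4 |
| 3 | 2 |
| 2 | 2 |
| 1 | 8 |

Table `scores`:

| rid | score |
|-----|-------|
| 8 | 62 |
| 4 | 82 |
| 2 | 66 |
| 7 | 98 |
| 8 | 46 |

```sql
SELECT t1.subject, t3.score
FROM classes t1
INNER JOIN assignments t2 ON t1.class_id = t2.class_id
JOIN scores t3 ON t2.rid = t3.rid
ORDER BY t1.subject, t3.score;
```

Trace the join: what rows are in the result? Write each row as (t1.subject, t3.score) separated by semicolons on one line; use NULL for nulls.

(Econ, 66); (Math, 66); (Phys, 66)

Step 1 — t1 INNER JOIN t2 on class_id → 3 row(s).
Then INNER JOIN `scores t3` on rid: keep only rows whose t2.rid appears in t3.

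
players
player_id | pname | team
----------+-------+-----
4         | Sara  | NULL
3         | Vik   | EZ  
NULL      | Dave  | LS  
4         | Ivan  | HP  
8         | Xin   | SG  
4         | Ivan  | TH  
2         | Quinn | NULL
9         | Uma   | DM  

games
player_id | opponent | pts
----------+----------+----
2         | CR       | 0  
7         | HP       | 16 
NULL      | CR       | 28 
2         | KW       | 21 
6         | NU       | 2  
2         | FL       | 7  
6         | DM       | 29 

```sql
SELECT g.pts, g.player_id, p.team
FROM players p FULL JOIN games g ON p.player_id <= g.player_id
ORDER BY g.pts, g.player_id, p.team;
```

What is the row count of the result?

22

FULL OUTER JOIN keeps every row from both sides; unmatched rows get NULL for the other side's columns.
Matching on p.player_id <= g.player_id. A NULL in a compared column never satisfies the condition.
- p (player_id=4) pairs with 3 row(s) of g.
- p (player_id=3) pairs with 3 row(s) of g.
- p (player_id=NULL) has no partner → padded with NULL.
- p (player_id=4) pairs with 3 row(s) of g.
- p (player_id=8) has no partner → padded with NULL.
- p (player_id=4) pairs with 3 row(s) of g.
- p (player_id=2) pairs with 6 row(s) of g.
- p (player_id=9) has no partner → padded with NULL.
- 1 row(s) from g found no p partner → padded with NULL.
Total: 18 matched + 4 padded = 22 rows.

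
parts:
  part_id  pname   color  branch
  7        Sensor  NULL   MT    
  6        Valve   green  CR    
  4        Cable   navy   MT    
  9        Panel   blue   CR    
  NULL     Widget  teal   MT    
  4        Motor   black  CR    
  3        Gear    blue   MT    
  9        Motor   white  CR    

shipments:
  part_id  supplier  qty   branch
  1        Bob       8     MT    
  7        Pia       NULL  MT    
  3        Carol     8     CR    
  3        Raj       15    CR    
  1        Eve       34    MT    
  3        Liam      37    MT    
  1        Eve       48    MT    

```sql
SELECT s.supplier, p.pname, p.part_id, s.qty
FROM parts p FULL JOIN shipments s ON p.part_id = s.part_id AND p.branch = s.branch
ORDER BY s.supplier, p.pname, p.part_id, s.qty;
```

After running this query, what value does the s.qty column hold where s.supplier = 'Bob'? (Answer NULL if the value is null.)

8

FULL OUTER JOIN keeps every row from both sides; unmatched rows get NULL for the other side's columns.
Matching on p.part_id = s.part_id AND p.branch = s.branch. A NULL in a compared column never satisfies the condition.
- p (part_id=7, branch=MT) pairs with 1 row(s) of s.
- p (part_id=6, branch=CR) has no partner → padded with NULL.
- p (part_id=4, branch=MT) has no partner → padded with NULL.
- p (part_id=9, branch=CR) has no partner → padded with NULL.
- p (part_id=NULL, branch=MT) has no partner → padded with NULL.
- p (part_id=4, branch=CR) has no partner → padded with NULL.
- p (part_id=3, branch=MT) pairs with 1 row(s) of s.
- p (part_id=9, branch=CR) has no partner → padded with NULL.
- 5 s row(s) had no p match → kept, p columns NULL.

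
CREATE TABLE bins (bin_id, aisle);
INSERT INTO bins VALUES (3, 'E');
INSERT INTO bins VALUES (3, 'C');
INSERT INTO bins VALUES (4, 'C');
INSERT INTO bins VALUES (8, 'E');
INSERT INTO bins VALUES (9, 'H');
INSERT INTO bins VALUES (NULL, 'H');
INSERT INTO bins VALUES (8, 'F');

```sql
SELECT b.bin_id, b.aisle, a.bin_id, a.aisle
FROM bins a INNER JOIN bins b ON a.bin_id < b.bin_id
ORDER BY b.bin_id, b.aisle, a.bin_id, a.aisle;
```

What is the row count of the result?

INNER JOIN keeps only pairs where the ON condition holds.
Matching on a.bin_id < b.bin_id. A NULL in a compared column never satisfies the condition.
- bin_id=3: 4 matching b row(s), so 4 row(s) emitted.
- bin_id=3: 4 matching b row(s), so 4 row(s) emitted.
- bin_id=4: 3 matching b row(s), so 3 row(s) emitted.
- bin_id=8: 1 matching b row(s), so 1 row(s) emitted.
- bin_id=9: no matching b row, dropped.
- bin_id=NULL: no matching b row, dropped.
- bin_id=8: 1 matching b row(s), so 1 row(s) emitted.
Total: 13 rows.

13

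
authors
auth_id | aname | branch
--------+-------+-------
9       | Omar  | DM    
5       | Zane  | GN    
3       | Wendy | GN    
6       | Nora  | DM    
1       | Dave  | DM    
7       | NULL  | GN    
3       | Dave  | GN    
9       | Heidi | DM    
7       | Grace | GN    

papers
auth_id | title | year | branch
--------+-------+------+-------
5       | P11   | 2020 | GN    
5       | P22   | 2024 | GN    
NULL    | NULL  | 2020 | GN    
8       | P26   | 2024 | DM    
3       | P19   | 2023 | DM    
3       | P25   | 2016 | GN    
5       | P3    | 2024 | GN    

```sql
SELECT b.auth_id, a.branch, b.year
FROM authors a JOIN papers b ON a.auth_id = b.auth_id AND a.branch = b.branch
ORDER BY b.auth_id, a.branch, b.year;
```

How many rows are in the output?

INNER JOIN keeps only pairs where the ON condition holds.
Matching on a.auth_id = b.auth_id AND a.branch = b.branch. A NULL in a compared column never satisfies the condition.
- a (auth_id=9, branch=DM) has no partner → excluded.
- a (auth_id=5, branch=GN) pairs with 3 row(s) of b.
- a (auth_id=3, branch=GN) pairs with 1 row(s) of b.
- a (auth_id=6, branch=DM) has no partner → excluded.
- a (auth_id=1, branch=DM) has no partner → excluded.
- a (auth_id=7, branch=GN) has no partner → excluded.
- a (auth_id=3, branch=GN) pairs with 1 row(s) of b.
- a (auth_id=9, branch=DM) has no partner → excluded.
- a (auth_id=7, branch=GN) has no partner → excluded.
Total: 5 rows.

5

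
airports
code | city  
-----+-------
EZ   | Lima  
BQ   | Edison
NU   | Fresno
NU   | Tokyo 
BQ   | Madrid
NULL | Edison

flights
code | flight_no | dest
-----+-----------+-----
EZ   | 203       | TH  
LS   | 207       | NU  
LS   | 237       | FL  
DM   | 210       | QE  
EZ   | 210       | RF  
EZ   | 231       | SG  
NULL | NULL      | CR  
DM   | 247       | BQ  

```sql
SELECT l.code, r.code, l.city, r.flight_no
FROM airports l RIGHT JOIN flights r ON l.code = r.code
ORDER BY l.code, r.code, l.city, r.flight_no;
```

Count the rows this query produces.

8

RIGHT JOIN keeps every row from `flights`; unmatched rows get NULL for `airports`'s columns.
Matching on l.code = r.code. A NULL in a compared column never satisfies the condition.
- l (code=EZ) pairs with 3 row(s) of r.
- l (code=BQ) has no partner in r.
- l (code=NU) has no partner in r.
- l (code=NU) has no partner in r.
- l (code=BQ) has no partner in r.
- l (code=NULL) has no partner in r.
- 5 r row(s) had no l match → kept, l columns NULL.
Total: 3 matched + 5 padded = 8 rows.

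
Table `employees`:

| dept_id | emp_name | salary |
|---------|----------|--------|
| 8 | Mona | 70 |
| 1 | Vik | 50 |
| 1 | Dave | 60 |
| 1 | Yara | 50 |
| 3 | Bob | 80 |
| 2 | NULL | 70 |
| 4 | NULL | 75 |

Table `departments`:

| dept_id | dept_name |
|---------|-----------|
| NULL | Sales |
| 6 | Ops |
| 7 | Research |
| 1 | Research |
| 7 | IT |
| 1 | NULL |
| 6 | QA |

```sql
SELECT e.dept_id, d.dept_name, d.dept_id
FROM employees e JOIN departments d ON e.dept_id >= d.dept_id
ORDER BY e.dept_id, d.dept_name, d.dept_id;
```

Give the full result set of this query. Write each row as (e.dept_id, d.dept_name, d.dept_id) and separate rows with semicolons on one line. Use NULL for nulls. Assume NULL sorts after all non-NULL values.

INNER JOIN keeps only pairs where the ON condition holds.
Matching on e.dept_id >= d.dept_id. A NULL in a compared column never satisfies the condition.
Matched pairs: 18.

(1, Research, 1); (1, Research, 1); (1, Research, 1); (1, NULL, 1); (1, NULL, 1); (1, NULL, 1); (2, Research, 1); (2, NULL, 1); (3, Research, 1); (3, NULL, 1); (4, Research, 1); (4, NULL, 1); (8, IT, 7); (8, Ops, 6); (8, QA, 6); (8, Research, 1); (8, Research, 7); (8, NULL, 1)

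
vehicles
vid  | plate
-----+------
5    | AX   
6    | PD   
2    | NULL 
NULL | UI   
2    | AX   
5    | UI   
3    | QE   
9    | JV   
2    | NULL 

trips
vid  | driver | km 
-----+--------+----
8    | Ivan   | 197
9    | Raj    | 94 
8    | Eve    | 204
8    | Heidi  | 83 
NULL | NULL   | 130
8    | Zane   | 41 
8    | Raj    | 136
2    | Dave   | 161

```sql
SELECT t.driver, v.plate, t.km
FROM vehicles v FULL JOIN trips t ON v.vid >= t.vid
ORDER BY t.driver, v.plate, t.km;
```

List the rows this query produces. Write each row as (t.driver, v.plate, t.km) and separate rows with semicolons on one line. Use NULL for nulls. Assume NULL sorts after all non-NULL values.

(Dave, AX, 161); (Dave, AX, 161); (Dave, JV, 161); (Dave, PD, 161); (Dave, QE, 161); (Dave, UI, 161); (Dave, NULL, 161); (Dave, NULL, 161); (Eve, JV, 204); (Heidi, JV, 83); (Ivan, JV, 197); (Raj, JV, 94); (Raj, JV, 136); (Zane, JV, 41); (NULL, UI, NULL); (NULL, NULL, 130)

FULL OUTER JOIN keeps every row from both sides; unmatched rows get NULL for the other side's columns.
Matching on v.vid >= t.vid. A NULL in a compared column never satisfies the condition.
Matched pairs: 14; unmatched v rows kept: 1; unmatched t rows kept: 1.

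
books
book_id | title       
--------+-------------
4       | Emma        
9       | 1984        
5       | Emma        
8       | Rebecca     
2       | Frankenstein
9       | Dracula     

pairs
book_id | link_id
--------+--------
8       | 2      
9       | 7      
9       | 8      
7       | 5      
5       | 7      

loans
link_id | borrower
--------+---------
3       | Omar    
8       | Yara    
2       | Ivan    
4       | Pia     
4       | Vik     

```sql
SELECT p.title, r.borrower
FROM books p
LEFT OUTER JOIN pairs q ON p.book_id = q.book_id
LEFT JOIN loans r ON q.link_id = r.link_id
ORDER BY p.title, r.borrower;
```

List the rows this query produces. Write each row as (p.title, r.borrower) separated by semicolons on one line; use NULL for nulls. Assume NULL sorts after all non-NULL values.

Evaluate left to right. First `books p LEFT JOIN pairs q` on book_id: 8 row(s).
Then LEFT JOIN `loans r` on link_id: each of those 8 rows is kept; rows whose q.link_id has no match in r get NULL for r's columns.

(1984, Yara); (1984, NULL); (Dracula, Yara); (Dracula, NULL); (Emma, NULL); (Emma, NULL); (Frankenstein, NULL); (Rebecca, Ivan)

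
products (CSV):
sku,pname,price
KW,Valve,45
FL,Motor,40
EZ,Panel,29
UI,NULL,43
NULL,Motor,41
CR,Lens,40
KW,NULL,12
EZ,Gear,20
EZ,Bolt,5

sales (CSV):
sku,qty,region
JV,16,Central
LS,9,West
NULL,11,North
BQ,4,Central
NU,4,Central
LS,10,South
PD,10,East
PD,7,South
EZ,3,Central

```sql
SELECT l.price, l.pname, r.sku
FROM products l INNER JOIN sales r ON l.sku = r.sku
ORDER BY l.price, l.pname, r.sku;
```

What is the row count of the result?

INNER JOIN keeps only pairs where the ON condition holds.
Matching on l.sku = r.sku. A NULL in a compared column never satisfies the condition.
- l (sku=KW) has no partner → excluded.
- l (sku=FL) has no partner → excluded.
- l (sku=EZ) pairs with 1 row(s) of r.
- l (sku=UI) has no partner → excluded.
- l (sku=NULL) has no partner → excluded.
- l (sku=CR) has no partner → excluded.
- l (sku=KW) has no partner → excluded.
- l (sku=EZ) pairs with 1 row(s) of r.
- l (sku=EZ) pairs with 1 row(s) of r.
Total: 3 rows.

3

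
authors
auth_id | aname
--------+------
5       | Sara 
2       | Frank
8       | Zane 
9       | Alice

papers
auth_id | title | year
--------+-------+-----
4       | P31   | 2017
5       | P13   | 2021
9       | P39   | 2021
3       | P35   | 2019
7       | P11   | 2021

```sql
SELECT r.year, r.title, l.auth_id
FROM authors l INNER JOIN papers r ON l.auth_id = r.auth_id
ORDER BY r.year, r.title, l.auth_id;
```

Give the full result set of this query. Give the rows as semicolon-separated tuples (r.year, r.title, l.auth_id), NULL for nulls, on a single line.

(2021, P13, 5); (2021, P39, 9)

INNER JOIN keeps only pairs where the ON condition holds.
Matching on l.auth_id = r.auth_id.
- auth_id=5: 1 matching r row(s), so 1 row(s) emitted.
- auth_id=2: no matching r row, dropped.
- auth_id=8: no matching r row, dropped.
- auth_id=9: 1 matching r row(s), so 1 row(s) emitted.
After projecting and ordering:
r.year | r.title | l.auth_id
2021 | P13 | 5
2021 | P39 | 9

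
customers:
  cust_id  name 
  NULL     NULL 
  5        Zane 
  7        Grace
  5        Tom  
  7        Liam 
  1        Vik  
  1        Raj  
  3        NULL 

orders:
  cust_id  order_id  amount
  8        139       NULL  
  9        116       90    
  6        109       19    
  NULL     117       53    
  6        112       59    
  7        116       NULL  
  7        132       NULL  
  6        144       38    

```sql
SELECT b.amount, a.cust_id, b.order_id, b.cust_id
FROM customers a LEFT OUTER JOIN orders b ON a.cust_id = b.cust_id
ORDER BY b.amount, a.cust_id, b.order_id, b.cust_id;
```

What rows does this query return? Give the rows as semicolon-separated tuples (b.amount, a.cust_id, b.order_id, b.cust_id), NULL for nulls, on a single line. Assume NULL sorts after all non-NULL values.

LEFT JOIN keeps every row from `customers`; unmatched rows get NULL for `orders`'s columns.
Matching on a.cust_id = b.cust_id. A NULL in a compared column never satisfies the condition.
Matched pairs: 4; unmatched a rows kept: 6.

(NULL, 1, NULL, NULL); (NULL, 1, NULL, NULL); (NULL, 3, NULL, NULL); (NULL, 5, NULL, NULL); (NULL, 5, NULL, NULL); (NULL, 7, 116, 7); (NULL, 7, 116, 7); (NULL, 7, 132, 7); (NULL, 7, 132, 7); (NULL, NULL, NULL, NULL)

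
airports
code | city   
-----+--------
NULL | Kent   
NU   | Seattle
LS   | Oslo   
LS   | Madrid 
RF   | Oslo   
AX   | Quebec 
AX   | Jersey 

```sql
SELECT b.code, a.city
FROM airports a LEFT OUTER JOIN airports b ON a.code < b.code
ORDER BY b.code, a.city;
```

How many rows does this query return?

15

LEFT JOIN keeps every row from `airports a`; unmatched rows get NULL for `airports b`'s columns.
Matching on a.code < b.code. A NULL in a compared column never satisfies the condition.
- a[0] code=NULL → no match; kept with NULLs on the b side.
- a[1] code=NU → 1 match(es) in b → 1 row(s).
- a[2] code=LS → 2 match(es) in b → 2 row(s).
- a[3] code=LS → 2 match(es) in b → 2 row(s).
- a[4] code=RF → no match; kept with NULLs on the b side.
- a[5] code=AX → 4 match(es) in b → 4 row(s).
- a[6] code=AX → 4 match(es) in b → 4 row(s).
Total: 13 matched + 2 padded = 15 rows.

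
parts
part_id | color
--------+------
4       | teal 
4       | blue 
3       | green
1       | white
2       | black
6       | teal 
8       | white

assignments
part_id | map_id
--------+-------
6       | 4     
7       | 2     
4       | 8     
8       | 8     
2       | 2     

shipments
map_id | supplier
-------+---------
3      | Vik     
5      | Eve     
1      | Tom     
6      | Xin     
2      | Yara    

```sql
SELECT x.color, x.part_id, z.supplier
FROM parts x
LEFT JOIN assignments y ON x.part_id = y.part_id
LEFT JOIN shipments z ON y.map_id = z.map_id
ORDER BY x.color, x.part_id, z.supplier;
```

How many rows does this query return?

7

Evaluate left to right. First `parts x LEFT JOIN assignments y` on part_id: 7 row(s).
Then LEFT JOIN `shipments z` on map_id: each of those 7 rows is kept; rows whose y.map_id has no match in z get NULL for z's columns.
Result: 7 row(s).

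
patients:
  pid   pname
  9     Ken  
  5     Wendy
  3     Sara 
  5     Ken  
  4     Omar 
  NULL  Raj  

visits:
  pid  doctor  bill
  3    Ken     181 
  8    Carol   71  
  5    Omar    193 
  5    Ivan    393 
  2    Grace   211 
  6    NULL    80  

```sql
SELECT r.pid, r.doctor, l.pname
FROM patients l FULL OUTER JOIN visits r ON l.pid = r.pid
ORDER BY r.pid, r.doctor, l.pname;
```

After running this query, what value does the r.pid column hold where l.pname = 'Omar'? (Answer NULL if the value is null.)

NULL

FULL OUTER JOIN keeps every row from both sides; unmatched rows get NULL for the other side's columns.
Matching on l.pid = r.pid. A NULL in a compared column never satisfies the condition.
Matched pairs: 5; unmatched l rows kept: 3; unmatched r rows kept: 3.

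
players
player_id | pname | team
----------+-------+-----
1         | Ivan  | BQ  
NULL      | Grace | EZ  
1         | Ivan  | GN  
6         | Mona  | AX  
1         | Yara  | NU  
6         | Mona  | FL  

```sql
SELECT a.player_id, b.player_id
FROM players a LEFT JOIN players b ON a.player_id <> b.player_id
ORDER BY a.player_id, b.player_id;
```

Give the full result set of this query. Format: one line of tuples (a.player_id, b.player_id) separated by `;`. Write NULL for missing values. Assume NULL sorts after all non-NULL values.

LEFT JOIN keeps every row from `players a`; unmatched rows get NULL for `players b`'s columns.
Matching on a.player_id <> b.player_id. A NULL in a compared column never satisfies the condition.
- a (player_id=1) pairs with 2 row(s) of b.
- a (player_id=NULL) has no partner → padded with NULL.
- a (player_id=1) pairs with 2 row(s) of b.
- a (player_id=6) pairs with 3 row(s) of b.
- a (player_id=1) pairs with 2 row(s) of b.
- a (player_id=6) pairs with 3 row(s) of b.

(1, 6); (1, 6); (1, 6); (1, 6); (1, 6); (1, 6); (6, 1); (6, 1); (6, 1); (6, 1); (6, 1); (6, 1); (NULL, NULL)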